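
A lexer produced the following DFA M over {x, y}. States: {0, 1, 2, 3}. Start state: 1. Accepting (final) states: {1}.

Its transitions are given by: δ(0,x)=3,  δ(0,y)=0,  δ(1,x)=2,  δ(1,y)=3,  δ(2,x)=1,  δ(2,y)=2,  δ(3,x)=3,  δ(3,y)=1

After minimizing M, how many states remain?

First remove the unreachable states {0}; 3 states remain.
Initial partition by acceptance: {1} | {2,3}.
Split {2,3} by δ(·,x) → {2} and {3}.
The partition is now stable with 3 blocks: {1} | {2} | {3}.

3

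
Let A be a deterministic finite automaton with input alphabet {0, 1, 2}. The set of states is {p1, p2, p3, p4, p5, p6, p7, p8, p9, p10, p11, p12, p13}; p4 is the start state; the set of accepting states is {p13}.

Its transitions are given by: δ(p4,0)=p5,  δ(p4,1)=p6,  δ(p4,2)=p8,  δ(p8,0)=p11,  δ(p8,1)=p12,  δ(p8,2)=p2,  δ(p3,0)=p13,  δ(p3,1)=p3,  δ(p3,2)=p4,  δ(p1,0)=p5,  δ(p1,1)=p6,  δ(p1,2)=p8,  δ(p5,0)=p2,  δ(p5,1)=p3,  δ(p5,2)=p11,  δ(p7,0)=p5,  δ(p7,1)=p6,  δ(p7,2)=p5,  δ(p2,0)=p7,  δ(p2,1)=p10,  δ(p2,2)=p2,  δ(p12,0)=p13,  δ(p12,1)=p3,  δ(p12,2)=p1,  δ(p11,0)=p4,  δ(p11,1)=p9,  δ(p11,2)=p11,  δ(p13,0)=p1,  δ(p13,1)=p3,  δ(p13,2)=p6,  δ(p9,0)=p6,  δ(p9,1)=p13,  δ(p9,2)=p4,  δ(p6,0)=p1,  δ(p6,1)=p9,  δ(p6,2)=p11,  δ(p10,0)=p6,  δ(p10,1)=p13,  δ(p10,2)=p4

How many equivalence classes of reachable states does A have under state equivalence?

Every state is reachable, so we keep all 13.
P0 = {p13} | {p1,p2,p3,p4,p5,p6,p7,p8,p9,p10,p11,p12}.
On input 0, block {p1,p2,p3,p4,p5,p6,p7,p8,p9,p10,p11,p12} splits into {p1,p2,p4,p5,p6,p7,p8,p9,p10,p11} and {p3,p12}.
On input 1, block {p1,p2,p4,p5,p6,p7,p8,p9,p10,p11} splits into {p1,p2,p4,p6,p7,p11} and {p5,p8} and {p9,p10}.
Refine {p1,p2,p4,p6,p7,p11} on symbol 0: members go to different blocks, giving {p1,p4,p7} and {p2,p6,p11}.
Stable partition: {p13} | {p1,p4,p7} | {p3,p12} | {p5,p8} | {p9,p10} | {p2,p6,p11} — 6 equivalence classes.

6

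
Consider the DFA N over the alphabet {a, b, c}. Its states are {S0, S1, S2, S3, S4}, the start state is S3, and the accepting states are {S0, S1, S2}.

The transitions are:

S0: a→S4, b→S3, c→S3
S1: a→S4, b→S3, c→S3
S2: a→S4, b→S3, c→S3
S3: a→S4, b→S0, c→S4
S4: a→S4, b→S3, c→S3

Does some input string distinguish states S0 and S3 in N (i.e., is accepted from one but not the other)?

Yes

First remove the unreachable states {S1,S2}; 3 states remain.
P0 = {S0} | {S3,S4}.
Split {S3,S4} by δ(·,b) → {S3} and {S4}.
No further refinement is possible. Final partition (3 blocks): {S0} | {S3} | {S4}.
S0 and S3 end up in different blocks, so they are distinguishable. For instance, the string 'ε' is accepted from only S0.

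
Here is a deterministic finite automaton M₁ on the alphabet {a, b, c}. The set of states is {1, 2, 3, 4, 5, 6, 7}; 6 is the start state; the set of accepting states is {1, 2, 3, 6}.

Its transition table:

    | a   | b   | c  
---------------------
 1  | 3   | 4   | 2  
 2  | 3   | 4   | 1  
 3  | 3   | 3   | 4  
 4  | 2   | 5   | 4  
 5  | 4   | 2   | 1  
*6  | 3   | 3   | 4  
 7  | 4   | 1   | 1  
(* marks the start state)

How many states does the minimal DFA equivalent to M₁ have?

First remove the unreachable states {7}; 6 states remain.
Initial partition by acceptance: {1,2,3,6} | {4,5}.
On input b, block {1,2,3,6} splits into {1,2} and {3,6}.
Refine {4,5} on symbol a: members go to different blocks, giving {4} and {5}.
The partition is now stable with 4 blocks: {1,2} | {4} | {3,6} | {5}.

4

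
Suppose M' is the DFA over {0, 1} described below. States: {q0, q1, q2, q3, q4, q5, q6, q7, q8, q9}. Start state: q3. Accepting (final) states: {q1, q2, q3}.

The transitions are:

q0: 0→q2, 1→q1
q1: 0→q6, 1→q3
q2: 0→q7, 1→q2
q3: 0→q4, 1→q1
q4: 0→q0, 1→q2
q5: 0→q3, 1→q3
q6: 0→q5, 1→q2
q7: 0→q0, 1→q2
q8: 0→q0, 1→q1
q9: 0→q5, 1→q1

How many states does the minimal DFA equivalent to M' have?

First remove the unreachable states {q8,q9}; 8 states remain.
Initial partition by acceptance: {q1,q2,q3} | {q0,q4,q5,q6,q7}.
Split {q0,q4,q5,q6,q7} by δ(·,0) → {q4,q6,q7} and {q0,q5}.
The partition is now stable with 3 blocks: {q1,q2,q3} | {q4,q6,q7} | {q0,q5}.

3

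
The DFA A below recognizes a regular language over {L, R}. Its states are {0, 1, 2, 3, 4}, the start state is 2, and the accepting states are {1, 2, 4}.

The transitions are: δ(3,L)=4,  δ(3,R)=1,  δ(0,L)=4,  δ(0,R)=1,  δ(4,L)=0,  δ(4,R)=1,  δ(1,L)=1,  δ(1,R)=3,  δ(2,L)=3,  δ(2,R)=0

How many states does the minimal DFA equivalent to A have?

4

Initial partition by acceptance: {1,2,4} | {0,3}.
Refine {1,2,4} on symbol L: members go to different blocks, giving {2,4} and {1}.
Refine {2,4} on symbol R: members go to different blocks, giving {2} and {4}.
The partition is now stable with 4 blocks: {2} | {0,3} | {1} | {4}.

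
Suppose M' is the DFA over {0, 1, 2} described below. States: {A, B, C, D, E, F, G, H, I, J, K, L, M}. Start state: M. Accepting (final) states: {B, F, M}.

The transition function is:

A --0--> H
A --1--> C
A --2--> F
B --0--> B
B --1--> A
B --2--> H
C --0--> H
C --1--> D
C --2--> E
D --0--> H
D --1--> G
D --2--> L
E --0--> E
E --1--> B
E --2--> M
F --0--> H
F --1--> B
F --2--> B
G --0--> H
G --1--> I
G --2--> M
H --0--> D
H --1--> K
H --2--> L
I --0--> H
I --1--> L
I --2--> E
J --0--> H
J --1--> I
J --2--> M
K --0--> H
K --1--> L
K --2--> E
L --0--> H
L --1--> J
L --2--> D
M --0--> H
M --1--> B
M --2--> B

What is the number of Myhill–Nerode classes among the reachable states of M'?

7

All states are reachable from the start state.
Start with accepting vs non-accepting: {B,F,M} | {A,C,D,E,G,H,I,J,K,L}.
Split {B,F,M} by δ(·,0) → {F,M} and {B}.
On input 1, block {A,C,D,E,G,H,I,J,K,L} splits into {A,C,D,G,H,I,J,K,L} and {E}.
On input 2, block {A,C,D,G,H,I,J,K,L} splits into {A,G,J} and {C,I,K} and {D,H,L}.
Split {D,H,L} by δ(·,1) → {D,L} and {H}.
The partition is now stable with 7 blocks: {F,M} | {A,G,J} | {B} | {E} | {C,I,K} | {D,L} | {H}.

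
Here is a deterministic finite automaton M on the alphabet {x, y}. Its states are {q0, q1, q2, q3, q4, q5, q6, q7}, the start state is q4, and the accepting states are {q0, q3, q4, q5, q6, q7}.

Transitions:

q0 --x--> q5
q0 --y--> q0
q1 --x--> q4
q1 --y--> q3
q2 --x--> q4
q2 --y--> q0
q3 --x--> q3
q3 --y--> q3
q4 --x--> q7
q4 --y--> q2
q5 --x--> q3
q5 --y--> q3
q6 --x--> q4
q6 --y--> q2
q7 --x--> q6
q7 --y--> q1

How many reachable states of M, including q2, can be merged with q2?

2

All states are reachable from the start state.
P0 = {q0,q3,q4,q5,q6,q7} | {q1,q2}.
Refine {q0,q3,q4,q5,q6,q7} on symbol y: members go to different blocks, giving {q0,q3,q5} and {q4,q6,q7}.
The partition is now stable with 3 blocks: {q0,q3,q5} | {q1,q2} | {q4,q6,q7}.
State q2 belongs to the block {q1,q2}, which has 2 states.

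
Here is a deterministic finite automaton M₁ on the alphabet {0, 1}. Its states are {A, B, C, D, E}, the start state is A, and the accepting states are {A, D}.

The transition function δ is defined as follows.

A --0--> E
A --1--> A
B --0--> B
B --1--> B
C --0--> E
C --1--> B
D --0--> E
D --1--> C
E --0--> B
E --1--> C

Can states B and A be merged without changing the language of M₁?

No

Reachable states from the start: {A,B,C,E}. Unreachable: {D} — drop them.
Initial partition by acceptance: {A} | {B,C,E}.
No further refinement is possible. Final partition (2 blocks): {A} | {B,C,E}.
B and A end up in different blocks, so they are distinguishable. For instance, the string 'ε' is accepted from only A.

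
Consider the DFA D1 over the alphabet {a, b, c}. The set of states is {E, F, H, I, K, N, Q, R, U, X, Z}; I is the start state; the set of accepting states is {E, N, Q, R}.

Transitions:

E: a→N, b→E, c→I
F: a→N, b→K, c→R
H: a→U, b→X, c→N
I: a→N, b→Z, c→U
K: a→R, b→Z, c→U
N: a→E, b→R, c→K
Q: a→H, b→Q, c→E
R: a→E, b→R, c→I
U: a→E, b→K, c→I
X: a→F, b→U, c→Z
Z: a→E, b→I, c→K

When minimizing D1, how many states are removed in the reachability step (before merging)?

4

BFS from I reaches {E, I, K, N, R, U, Z}; the 4 state(s) F, H, Q, X are never visited.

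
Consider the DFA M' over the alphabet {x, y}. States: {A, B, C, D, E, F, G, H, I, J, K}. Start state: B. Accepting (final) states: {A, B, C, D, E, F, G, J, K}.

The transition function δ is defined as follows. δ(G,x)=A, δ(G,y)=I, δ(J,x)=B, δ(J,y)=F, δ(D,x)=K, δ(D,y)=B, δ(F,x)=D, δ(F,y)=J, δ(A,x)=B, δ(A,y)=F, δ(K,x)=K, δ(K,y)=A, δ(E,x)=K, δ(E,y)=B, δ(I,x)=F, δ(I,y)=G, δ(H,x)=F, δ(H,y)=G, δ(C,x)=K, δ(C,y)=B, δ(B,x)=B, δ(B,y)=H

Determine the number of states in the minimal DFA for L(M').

Reachable states from the start: {A,B,D,F,G,H,I,J,K}. Unreachable: {C,E} — drop them.
Initial partition by acceptance: {A,B,D,F,G,J,K} | {H,I}.
Refine {A,B,D,F,G,J,K} on symbol y: members go to different blocks, giving {A,D,F,J,K} and {B,G}.
Split {A,D,F,J,K} by δ(·,x) → {D,F,K} and {A,J}.
Refine {D,F,K} on symbol y: members go to different blocks, giving {F,K} and {D}.
Refine {F,K} on symbol x: members go to different blocks, giving {F} and {K}.
Refine {B,G} on symbol x: members go to different blocks, giving {B} and {G}.
Stable partition: {F} | {H,I} | {B} | {A,J} | {D} | {K} | {G} — 7 equivalence classes.

7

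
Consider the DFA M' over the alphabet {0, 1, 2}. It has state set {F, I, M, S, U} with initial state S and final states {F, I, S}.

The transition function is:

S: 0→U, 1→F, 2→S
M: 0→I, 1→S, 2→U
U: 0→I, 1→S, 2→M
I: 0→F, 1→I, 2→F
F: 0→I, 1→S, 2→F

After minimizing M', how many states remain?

4

Every state is reachable, so we keep all 5.
Initial partition by acceptance: {F,I,S} | {M,U}.
Refine {F,I,S} on symbol 0: members go to different blocks, giving {F,I} and {S}.
Split {F,I} by δ(·,1) → {I} and {F}.
Stable partition: {I} | {M,U} | {S} | {F} — 4 equivalence classes.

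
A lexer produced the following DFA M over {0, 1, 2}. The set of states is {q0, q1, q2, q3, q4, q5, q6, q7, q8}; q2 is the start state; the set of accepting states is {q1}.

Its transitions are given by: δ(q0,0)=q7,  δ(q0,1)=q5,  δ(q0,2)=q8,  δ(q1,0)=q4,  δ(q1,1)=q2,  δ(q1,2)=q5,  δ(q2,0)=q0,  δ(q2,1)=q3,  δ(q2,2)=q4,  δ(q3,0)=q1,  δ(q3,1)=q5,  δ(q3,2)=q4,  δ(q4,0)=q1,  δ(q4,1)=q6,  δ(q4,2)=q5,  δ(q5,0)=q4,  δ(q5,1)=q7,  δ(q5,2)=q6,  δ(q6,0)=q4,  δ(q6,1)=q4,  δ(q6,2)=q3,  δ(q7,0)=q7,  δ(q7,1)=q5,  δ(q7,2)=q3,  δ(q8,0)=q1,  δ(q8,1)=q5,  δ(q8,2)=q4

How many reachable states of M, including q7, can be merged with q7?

All states are reachable from the start state.
Start with accepting vs non-accepting: {q1} | {q0,q2,q3,q4,q5,q6,q7,q8}.
Split {q0,q2,q3,q4,q5,q6,q7,q8} by δ(·,0) → {q0,q2,q5,q6,q7} and {q3,q4,q8}.
On input 0, block {q0,q2,q5,q6,q7} splits into {q0,q2,q7} and {q5,q6}.
Refine {q0,q2,q7} on symbol 1: members go to different blocks, giving {q0,q7} and {q2}.
Split {q3,q4,q8} by δ(·,2) → {q3,q8} and {q4}.
Refine {q5,q6} on symbol 1: members go to different blocks, giving {q5} and {q6}.
No further refinement is possible. Final partition (7 blocks): {q1} | {q0,q7} | {q3,q8} | {q5} | {q2} | {q4} | {q6}.
The equivalence class containing q7 is {q0,q7}, of size 2.

2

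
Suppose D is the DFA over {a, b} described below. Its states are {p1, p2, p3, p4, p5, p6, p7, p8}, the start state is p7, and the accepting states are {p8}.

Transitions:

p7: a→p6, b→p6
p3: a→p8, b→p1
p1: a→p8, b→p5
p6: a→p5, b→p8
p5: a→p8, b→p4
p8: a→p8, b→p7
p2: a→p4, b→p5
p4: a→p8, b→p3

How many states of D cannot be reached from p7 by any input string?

Starting at p7 and following transitions, the reachable set is {p1, p3, p4, p5, p6, p7, p8}. That leaves p2 unreachable — 1 in total.

1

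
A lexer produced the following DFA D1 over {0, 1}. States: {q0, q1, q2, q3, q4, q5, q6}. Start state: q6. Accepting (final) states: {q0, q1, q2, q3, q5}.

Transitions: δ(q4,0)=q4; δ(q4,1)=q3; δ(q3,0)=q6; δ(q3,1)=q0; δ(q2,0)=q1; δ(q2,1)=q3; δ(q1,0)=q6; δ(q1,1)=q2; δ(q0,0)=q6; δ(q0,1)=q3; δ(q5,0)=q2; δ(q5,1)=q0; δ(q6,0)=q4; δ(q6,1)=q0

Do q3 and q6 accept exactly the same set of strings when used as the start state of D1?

Reachable states from the start: {q0,q3,q4,q6}. Unreachable: {q1,q2,q5} — drop them.
P0 = {q0,q3} | {q4,q6}.
The partition is now stable with 2 blocks: {q0,q3} | {q4,q6}.
q3 and q6 end up in different blocks, so they are distinguishable. For instance, the string 'ε' is accepted from only q3.

No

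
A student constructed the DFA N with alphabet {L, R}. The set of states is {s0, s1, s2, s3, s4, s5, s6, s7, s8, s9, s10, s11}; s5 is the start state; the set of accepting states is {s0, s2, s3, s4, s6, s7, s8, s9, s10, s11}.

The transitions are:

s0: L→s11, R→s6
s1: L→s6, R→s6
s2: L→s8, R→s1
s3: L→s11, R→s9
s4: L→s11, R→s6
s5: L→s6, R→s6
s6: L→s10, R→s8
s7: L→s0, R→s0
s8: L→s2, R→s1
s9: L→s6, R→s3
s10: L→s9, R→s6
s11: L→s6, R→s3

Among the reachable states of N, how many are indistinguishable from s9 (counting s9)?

2

States {s0,s4,s7} cannot be reached from the start state, so discard them.
Start with accepting vs non-accepting: {s2,s3,s6,s8,s9,s10,s11} | {s1,s5}.
Refine {s2,s3,s6,s8,s9,s10,s11} on symbol R: members go to different blocks, giving {s3,s6,s9,s10,s11} and {s2,s8}.
Split {s3,s6,s9,s10,s11} by δ(·,R) → {s3,s9,s10,s11} and {s6}.
Refine {s3,s9,s10,s11} on symbol L: members go to different blocks, giving {s3,s10} and {s9,s11}.
Refine {s3,s10} on symbol R: members go to different blocks, giving {s3} and {s10}.
Stable partition: {s3} | {s1,s5} | {s2,s8} | {s6} | {s9,s11} | {s10} — 6 equivalence classes.
State s9 belongs to the block {s9,s11}, which has 2 states.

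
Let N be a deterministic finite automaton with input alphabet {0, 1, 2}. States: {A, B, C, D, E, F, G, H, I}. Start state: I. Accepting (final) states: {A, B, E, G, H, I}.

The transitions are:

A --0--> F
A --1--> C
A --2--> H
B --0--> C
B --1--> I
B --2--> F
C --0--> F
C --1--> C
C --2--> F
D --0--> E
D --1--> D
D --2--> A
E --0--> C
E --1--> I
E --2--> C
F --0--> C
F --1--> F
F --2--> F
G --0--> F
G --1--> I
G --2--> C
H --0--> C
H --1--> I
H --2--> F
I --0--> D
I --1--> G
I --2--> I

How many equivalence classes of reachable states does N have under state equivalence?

5

First remove the unreachable states {B}; 8 states remain.
Start with accepting vs non-accepting: {A,E,G,H,I} | {C,D,F}.
Refine {A,E,G,H,I} on symbol 1: members go to different blocks, giving {E,G,H,I} and {A}.
Refine {E,G,H,I} on symbol 2: members go to different blocks, giving {E,G,H} and {I}.
Split {C,D,F} by δ(·,0) → {C,F} and {D}.
The partition is now stable with 5 blocks: {E,G,H} | {C,F} | {A} | {I} | {D}.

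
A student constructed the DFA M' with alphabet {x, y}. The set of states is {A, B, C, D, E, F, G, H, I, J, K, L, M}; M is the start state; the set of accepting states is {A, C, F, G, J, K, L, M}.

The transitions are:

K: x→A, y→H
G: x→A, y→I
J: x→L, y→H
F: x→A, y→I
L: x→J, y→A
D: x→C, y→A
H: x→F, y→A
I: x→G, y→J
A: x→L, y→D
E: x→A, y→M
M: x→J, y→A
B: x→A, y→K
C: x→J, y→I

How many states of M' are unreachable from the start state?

No path from M leads to B, E, K; the other 10 states are all reachable.

3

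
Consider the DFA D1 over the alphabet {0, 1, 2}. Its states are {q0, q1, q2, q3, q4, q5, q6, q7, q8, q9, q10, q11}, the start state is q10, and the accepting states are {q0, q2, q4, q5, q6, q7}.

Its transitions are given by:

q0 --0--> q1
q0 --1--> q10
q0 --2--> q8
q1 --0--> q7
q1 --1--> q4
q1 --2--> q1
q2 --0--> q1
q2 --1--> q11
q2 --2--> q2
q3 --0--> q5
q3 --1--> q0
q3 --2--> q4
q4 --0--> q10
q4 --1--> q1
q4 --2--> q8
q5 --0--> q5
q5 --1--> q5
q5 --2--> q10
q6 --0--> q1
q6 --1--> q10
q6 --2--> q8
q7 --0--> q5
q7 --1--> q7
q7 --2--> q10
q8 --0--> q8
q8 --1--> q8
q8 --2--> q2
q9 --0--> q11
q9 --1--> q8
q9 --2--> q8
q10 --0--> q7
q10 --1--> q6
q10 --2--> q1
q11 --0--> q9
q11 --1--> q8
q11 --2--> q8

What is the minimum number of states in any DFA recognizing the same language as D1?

6

Reachable states from the start: {q1,q2,q4,q5,q6,q7,q8,q9,q10,q11}. Unreachable: {q0,q3} — drop them.
P0 = {q2,q4,q5,q6,q7} | {q1,q8,q9,q10,q11}.
On input 0, block {q2,q4,q5,q6,q7} splits into {q2,q4,q6} and {q5,q7}.
Refine {q2,q4,q6} on symbol 2: members go to different blocks, giving {q4,q6} and {q2}.
Refine {q1,q8,q9,q10,q11} on symbol 0: members go to different blocks, giving {q8,q9,q11} and {q1,q10}.
Split {q8,q9,q11} by δ(·,2) → {q9,q11} and {q8}.
No further refinement is possible. Final partition (6 blocks): {q4,q6} | {q9,q11} | {q5,q7} | {q2} | {q1,q10} | {q8}.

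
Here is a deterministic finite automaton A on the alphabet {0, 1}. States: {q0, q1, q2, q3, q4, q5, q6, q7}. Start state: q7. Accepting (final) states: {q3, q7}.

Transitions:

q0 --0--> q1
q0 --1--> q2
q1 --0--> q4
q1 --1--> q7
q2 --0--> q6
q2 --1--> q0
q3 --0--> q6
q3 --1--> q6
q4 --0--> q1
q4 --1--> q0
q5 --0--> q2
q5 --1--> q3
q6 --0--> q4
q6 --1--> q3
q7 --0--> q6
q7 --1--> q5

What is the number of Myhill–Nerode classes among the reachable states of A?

3

P0 = {q3,q7} | {q0,q1,q2,q4,q5,q6}.
Refine {q0,q1,q2,q4,q5,q6} on symbol 1: members go to different blocks, giving {q0,q2,q4} and {q1,q5,q6}.
No further refinement is possible. Final partition (3 blocks): {q3,q7} | {q0,q2,q4} | {q1,q5,q6}.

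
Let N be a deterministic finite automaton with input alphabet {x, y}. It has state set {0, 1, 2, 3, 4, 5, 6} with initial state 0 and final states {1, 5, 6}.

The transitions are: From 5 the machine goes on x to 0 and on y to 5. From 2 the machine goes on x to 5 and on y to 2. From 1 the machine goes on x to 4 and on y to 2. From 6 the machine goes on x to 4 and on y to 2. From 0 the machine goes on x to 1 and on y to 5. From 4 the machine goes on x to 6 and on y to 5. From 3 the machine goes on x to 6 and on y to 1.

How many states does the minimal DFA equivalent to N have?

Reachable states from the start: {0,1,2,4,5,6}. Unreachable: {3} — drop them.
P0 = {1,5,6} | {0,2,4}.
Refine {1,5,6} on symbol y: members go to different blocks, giving {1,6} and {5}.
On input x, block {0,2,4} splits into {0,4} and {2}.
The partition is now stable with 4 blocks: {1,6} | {0,4} | {5} | {2}.

4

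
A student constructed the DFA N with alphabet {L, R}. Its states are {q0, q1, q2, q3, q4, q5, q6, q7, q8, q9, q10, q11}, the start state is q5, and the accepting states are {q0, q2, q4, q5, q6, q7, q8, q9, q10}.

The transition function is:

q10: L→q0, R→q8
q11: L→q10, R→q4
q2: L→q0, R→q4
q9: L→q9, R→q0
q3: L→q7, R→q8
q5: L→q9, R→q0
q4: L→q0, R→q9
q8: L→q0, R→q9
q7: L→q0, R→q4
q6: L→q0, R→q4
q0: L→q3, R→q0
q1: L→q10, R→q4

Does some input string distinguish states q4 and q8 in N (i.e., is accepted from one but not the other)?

Reachable states from the start: {q0,q3,q4,q5,q7,q8,q9}. Unreachable: {q1,q2,q6,q10,q11} — drop them.
P0 = {q0,q4,q5,q7,q8,q9} | {q3}.
On input L, block {q0,q4,q5,q7,q8,q9} splits into {q4,q5,q7,q8,q9} and {q0}.
On input L, block {q4,q5,q7,q8,q9} splits into {q4,q7,q8} and {q5,q9}.
Split {q4,q7,q8} by δ(·,R) → {q4,q8} and {q7}.
Stable partition: {q4,q8} | {q3} | {q0} | {q5,q9} | {q7} — 5 equivalence classes.
q4 and q8 lie in the same block of the stable partition, so they are equivalent — no string distinguishes them.

No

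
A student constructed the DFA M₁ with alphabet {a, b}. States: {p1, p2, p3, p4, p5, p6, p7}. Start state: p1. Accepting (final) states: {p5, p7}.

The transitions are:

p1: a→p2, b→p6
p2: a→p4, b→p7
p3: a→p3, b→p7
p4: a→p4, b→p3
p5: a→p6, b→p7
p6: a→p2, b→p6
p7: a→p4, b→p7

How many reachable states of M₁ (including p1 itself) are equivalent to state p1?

First remove the unreachable states {p5}; 6 states remain.
Initial partition by acceptance: {p7} | {p1,p2,p3,p4,p6}.
On input b, block {p1,p2,p3,p4,p6} splits into {p1,p4,p6} and {p2,p3}.
Refine {p1,p4,p6} on symbol a: members go to different blocks, giving {p1,p6} and {p4}.
Split {p2,p3} by δ(·,a) → {p2} and {p3}.
The partition is now stable with 5 blocks: {p7} | {p1,p6} | {p2} | {p4} | {p3}.
The equivalence class containing p1 is {p1,p6}, of size 2.

2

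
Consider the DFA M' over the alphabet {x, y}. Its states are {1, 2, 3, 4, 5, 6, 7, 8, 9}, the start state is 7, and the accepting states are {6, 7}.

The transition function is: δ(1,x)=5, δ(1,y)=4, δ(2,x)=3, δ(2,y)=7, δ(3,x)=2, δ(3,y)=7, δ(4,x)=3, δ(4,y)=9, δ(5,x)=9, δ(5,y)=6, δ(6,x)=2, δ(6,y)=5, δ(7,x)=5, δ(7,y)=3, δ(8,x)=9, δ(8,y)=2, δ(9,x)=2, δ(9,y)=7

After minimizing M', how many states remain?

First remove the unreachable states {1,4,8}; 6 states remain.
Start with accepting vs non-accepting: {6,7} | {2,3,5,9}.
Stable partition: {6,7} | {2,3,5,9} — 2 equivalence classes.

2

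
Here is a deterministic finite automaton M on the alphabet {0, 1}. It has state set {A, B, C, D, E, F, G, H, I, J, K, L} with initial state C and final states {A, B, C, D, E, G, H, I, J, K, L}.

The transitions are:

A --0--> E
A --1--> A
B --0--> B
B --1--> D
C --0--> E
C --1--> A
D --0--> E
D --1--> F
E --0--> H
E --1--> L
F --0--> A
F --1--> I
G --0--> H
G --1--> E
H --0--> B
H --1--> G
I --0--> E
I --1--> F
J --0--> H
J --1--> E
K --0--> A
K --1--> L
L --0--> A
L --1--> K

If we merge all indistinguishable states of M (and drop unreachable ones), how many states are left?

8

States {J} cannot be reached from the start state, so discard them.
Initial partition by acceptance: {A,B,C,D,E,G,H,I,K,L} | {F}.
Refine {A,B,C,D,E,G,H,I,K,L} on symbol 1: members go to different blocks, giving {A,B,C,E,G,H,K,L} and {D,I}.
Split {A,B,C,E,G,H,K,L} by δ(·,1) → {A,C,E,G,H,K,L} and {B}.
Refine {A,C,E,G,H,K,L} on symbol 0: members go to different blocks, giving {A,C,E,G,K,L} and {H}.
Refine {A,C,E,G,K,L} on symbol 0: members go to different blocks, giving {A,C,K,L} and {E,G}.
Refine {A,C,K,L} on symbol 0: members go to different blocks, giving {A,C} and {K,L}.
Refine {E,G} on symbol 1: members go to different blocks, giving {E} and {G}.
No further refinement is possible. Final partition (8 blocks): {A,C} | {F} | {D,I} | {B} | {H} | {E} | {K,L} | {G}.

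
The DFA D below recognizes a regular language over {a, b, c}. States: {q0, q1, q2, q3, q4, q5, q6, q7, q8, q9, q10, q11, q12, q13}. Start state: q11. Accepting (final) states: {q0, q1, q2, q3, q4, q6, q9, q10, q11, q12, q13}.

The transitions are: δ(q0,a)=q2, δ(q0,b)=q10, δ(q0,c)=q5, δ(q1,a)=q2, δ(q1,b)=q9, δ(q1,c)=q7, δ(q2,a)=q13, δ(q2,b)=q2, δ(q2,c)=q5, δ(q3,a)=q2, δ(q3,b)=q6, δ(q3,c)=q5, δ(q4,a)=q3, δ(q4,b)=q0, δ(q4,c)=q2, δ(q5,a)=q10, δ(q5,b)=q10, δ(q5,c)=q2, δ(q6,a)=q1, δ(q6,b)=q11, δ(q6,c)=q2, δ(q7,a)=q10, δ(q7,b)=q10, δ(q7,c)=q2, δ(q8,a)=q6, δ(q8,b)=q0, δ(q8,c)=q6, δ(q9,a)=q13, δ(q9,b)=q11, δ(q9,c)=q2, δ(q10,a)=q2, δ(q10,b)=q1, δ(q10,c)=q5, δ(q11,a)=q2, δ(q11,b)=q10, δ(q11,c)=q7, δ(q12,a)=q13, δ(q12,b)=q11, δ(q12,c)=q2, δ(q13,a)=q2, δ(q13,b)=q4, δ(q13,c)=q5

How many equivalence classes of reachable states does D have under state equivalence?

Reachable states from the start: {q0,q1,q2,q3,q4,q5,q6,q7,q9,q10,q11,q13}. Unreachable: {q8,q12} — drop them.
Start with accepting vs non-accepting: {q0,q1,q2,q3,q4,q6,q9,q10,q11,q13} | {q5,q7}.
Split {q0,q1,q2,q3,q4,q6,q9,q10,q11,q13} by δ(·,c) → {q0,q1,q2,q3,q10,q11,q13} and {q4,q6,q9}.
Refine {q0,q1,q2,q3,q10,q11,q13} on symbol b: members go to different blocks, giving {q0,q2,q10,q11} and {q1,q3,q13}.
Split {q0,q2,q10,q11} by δ(·,a) → {q0,q10,q11} and {q2}.
Refine {q0,q10,q11} on symbol b: members go to different blocks, giving {q0,q11} and {q10}.
Stable partition: {q0,q11} | {q5,q7} | {q4,q6,q9} | {q1,q3,q13} | {q2} | {q10} — 6 equivalence classes.

6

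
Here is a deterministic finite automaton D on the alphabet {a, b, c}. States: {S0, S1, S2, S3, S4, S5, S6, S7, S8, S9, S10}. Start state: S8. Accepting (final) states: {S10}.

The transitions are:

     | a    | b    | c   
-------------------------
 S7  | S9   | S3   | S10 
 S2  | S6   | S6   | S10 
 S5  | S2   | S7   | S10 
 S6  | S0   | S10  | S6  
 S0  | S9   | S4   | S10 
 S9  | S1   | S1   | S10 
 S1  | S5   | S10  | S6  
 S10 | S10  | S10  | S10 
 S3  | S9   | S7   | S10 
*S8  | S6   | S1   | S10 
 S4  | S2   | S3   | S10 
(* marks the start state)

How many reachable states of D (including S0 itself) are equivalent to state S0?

5

Every state is reachable, so we keep all 11.
Initial partition by acceptance: {S10} | {S0,S1,S2,S3,S4,S5,S6,S7,S8,S9}.
Refine {S0,S1,S2,S3,S4,S5,S6,S7,S8,S9} on symbol b: members go to different blocks, giving {S0,S2,S3,S4,S5,S7,S8,S9} and {S1,S6}.
Split {S0,S2,S3,S4,S5,S7,S8,S9} by δ(·,a) → {S0,S3,S4,S5,S7} and {S2,S8,S9}.
No further refinement is possible. Final partition (4 blocks): {S10} | {S0,S3,S4,S5,S7} | {S1,S6} | {S2,S8,S9}.
State S0 belongs to the block {S0,S3,S4,S5,S7}, which has 5 states.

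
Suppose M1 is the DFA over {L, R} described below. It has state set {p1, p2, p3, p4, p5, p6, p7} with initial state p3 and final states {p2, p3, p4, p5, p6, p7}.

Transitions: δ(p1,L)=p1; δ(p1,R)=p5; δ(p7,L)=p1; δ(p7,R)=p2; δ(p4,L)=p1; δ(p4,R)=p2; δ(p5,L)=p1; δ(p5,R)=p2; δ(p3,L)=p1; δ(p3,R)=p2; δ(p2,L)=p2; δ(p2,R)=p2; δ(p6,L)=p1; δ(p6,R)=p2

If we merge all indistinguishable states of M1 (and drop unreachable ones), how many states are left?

3

First remove the unreachable states {p4,p6,p7}; 4 states remain.
Initial partition by acceptance: {p2,p3,p5} | {p1}.
Refine {p2,p3,p5} on symbol L: members go to different blocks, giving {p3,p5} and {p2}.
No further refinement is possible. Final partition (3 blocks): {p3,p5} | {p1} | {p2}.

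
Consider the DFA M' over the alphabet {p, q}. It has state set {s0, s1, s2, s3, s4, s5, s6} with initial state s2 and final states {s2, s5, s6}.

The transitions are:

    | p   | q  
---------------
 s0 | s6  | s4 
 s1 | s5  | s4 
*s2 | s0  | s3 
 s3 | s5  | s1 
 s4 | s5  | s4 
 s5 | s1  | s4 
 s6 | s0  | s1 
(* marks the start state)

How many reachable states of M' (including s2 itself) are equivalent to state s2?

Start with accepting vs non-accepting: {s2,s5,s6} | {s0,s1,s3,s4}.
The partition is now stable with 2 blocks: {s2,s5,s6} | {s0,s1,s3,s4}.
State s2 belongs to the block {s2,s5,s6}, which has 3 states.

3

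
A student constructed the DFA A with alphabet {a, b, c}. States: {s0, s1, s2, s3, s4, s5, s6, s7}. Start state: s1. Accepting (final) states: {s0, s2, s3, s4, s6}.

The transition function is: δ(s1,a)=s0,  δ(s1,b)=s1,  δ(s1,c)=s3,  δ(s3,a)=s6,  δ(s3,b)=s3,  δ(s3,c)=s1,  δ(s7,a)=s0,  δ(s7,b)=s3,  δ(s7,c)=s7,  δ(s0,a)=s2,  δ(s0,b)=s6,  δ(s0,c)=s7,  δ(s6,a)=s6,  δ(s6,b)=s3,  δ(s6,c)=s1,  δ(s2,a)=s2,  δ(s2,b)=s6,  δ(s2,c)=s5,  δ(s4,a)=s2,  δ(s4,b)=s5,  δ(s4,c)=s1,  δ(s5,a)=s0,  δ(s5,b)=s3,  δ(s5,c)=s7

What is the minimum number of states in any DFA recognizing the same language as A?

States {s4} cannot be reached from the start state, so discard them.
P0 = {s0,s2,s3,s6} | {s1,s5,s7}.
Split {s1,s5,s7} by δ(·,b) → {s5,s7} and {s1}.
On input c, block {s0,s2,s3,s6} splits into {s0,s2} and {s3,s6}.
Stable partition: {s0,s2} | {s5,s7} | {s1} | {s3,s6} — 4 equivalence classes.

4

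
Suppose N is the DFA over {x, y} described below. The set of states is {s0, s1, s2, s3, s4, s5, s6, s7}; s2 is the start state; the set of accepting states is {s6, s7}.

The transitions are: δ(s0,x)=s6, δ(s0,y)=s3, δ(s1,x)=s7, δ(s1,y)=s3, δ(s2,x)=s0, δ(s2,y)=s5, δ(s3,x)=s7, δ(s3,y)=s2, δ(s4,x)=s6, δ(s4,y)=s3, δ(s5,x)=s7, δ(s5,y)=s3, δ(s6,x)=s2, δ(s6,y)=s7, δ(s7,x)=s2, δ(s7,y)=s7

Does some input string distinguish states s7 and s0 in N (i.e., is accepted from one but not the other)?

First remove the unreachable states {s1,s4}; 6 states remain.
Initial partition by acceptance: {s6,s7} | {s0,s2,s3,s5}.
On input x, block {s0,s2,s3,s5} splits into {s0,s3,s5} and {s2}.
Split {s0,s3,s5} by δ(·,y) → {s0,s5} and {s3}.
Stable partition: {s6,s7} | {s0,s5} | {s2} | {s3} — 4 equivalence classes.
s7 and s0 end up in different blocks, so they are distinguishable. For instance, the string 'ε' is accepted from only s7.

Yes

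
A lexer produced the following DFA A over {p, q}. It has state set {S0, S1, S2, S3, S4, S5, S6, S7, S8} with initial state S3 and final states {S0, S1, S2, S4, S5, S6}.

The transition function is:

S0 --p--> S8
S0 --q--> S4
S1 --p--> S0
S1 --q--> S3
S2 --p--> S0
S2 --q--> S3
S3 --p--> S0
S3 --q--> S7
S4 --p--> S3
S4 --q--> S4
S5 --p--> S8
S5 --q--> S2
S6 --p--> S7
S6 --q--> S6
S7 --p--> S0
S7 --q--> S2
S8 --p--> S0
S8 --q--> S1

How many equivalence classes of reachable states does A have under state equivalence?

States {S5,S6} cannot be reached from the start state, so discard them.
P0 = {S0,S1,S2,S4} | {S3,S7,S8}.
On input p, block {S0,S1,S2,S4} splits into {S0,S4} and {S1,S2}.
Refine {S3,S7,S8} on symbol q: members go to different blocks, giving {S7,S8} and {S3}.
Split {S0,S4} by δ(·,p) → {S0} and {S4}.
No further refinement is possible. Final partition (5 blocks): {S0} | {S7,S8} | {S1,S2} | {S3} | {S4}.

5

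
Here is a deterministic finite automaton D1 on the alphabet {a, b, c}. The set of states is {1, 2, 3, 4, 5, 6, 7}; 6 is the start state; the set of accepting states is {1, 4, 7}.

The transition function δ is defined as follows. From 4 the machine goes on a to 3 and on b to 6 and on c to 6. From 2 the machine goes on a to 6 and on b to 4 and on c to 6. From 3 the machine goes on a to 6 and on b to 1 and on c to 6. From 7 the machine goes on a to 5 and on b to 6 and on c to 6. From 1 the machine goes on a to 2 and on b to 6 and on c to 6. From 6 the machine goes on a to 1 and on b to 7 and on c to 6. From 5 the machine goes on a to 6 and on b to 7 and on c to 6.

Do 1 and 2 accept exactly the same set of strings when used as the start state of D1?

No

Start with accepting vs non-accepting: {1,4,7} | {2,3,5,6}.
On input a, block {2,3,5,6} splits into {2,3,5} and {6}.
No further refinement is possible. Final partition (3 blocks): {1,4,7} | {2,3,5} | {6}.
1 and 2 end up in different blocks, so they are distinguishable. For instance, the string 'ε' is accepted from only 1.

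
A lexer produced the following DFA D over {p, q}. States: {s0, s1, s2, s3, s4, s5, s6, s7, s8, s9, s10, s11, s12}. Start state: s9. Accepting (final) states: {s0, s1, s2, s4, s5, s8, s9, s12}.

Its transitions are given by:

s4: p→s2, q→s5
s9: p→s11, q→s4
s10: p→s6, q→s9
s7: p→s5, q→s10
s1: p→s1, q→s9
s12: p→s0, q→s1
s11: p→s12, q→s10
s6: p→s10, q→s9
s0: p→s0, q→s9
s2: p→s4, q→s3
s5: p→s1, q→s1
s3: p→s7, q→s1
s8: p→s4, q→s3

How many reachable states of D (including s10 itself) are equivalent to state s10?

First remove the unreachable states {s8}; 12 states remain.
Initial partition by acceptance: {s0,s1,s2,s4,s5,s9,s12} | {s3,s6,s7,s10,s11}.
Split {s0,s1,s2,s4,s5,s9,s12} by δ(·,p) → {s0,s1,s2,s4,s5,s12} and {s9}.
Split {s0,s1,s2,s4,s5,s12} by δ(·,q) → {s4,s5,s12} and {s0,s1} and {s2}.
Refine {s4,s5,s12} on symbol p: members go to different blocks, giving {s5,s12} and {s4}.
Refine {s3,s6,s7,s10,s11} on symbol p: members go to different blocks, giving {s3,s6,s10} and {s7,s11}.
Split {s3,s6,s10} by δ(·,p) → {s6,s10} and {s3}.
Stable partition: {s5,s12} | {s6,s10} | {s9} | {s0,s1} | {s2} | {s4} | {s7,s11} | {s3} — 8 equivalence classes.
The equivalence class containing s10 is {s6,s10}, of size 2.

2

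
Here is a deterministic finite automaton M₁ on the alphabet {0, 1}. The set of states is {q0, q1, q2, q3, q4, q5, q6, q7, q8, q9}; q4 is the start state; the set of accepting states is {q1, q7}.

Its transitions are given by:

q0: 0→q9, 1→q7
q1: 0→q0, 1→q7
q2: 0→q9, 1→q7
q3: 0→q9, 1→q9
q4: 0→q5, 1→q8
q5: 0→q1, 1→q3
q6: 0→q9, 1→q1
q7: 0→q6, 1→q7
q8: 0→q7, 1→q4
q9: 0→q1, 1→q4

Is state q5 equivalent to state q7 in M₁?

No

States {q2} cannot be reached from the start state, so discard them.
Initial partition by acceptance: {q1,q7} | {q0,q3,q4,q5,q6,q8,q9}.
On input 0, block {q0,q3,q4,q5,q6,q8,q9} splits into {q0,q3,q4,q6} and {q5,q8,q9}.
On input 1, block {q0,q3,q4,q6} splits into {q0,q6} and {q3,q4}.
Stable partition: {q1,q7} | {q0,q6} | {q5,q8,q9} | {q3,q4} — 4 equivalence classes.
q5 and q7 end up in different blocks, so they are distinguishable. For instance, the string 'ε' is accepted from only q7.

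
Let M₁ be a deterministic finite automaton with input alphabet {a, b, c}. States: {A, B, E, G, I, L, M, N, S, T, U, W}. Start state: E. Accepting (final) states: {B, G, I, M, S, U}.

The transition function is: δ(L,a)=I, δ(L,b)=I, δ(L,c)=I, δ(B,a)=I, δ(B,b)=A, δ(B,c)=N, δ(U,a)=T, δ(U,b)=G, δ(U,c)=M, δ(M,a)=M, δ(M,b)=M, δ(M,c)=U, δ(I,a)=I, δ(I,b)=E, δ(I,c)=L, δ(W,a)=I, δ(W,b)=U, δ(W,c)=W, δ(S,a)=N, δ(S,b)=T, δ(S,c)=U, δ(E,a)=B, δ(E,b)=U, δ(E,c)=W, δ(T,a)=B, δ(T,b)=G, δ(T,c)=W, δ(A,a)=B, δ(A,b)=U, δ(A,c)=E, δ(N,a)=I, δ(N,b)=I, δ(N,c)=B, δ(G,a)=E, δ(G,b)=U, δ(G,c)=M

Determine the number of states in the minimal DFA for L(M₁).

First remove the unreachable states {S}; 11 states remain.
Initial partition by acceptance: {B,G,I,M,U} | {A,E,L,N,T,W}.
On input a, block {B,G,I,M,U} splits into {B,I,M} and {G,U}.
Split {B,I,M} by δ(·,b) → {B,I} and {M}.
On input b, block {A,E,L,N,T,W} splits into {A,E,T,W} and {L,N}.
The partition is now stable with 5 blocks: {B,I} | {A,E,T,W} | {G,U} | {M} | {L,N}.

5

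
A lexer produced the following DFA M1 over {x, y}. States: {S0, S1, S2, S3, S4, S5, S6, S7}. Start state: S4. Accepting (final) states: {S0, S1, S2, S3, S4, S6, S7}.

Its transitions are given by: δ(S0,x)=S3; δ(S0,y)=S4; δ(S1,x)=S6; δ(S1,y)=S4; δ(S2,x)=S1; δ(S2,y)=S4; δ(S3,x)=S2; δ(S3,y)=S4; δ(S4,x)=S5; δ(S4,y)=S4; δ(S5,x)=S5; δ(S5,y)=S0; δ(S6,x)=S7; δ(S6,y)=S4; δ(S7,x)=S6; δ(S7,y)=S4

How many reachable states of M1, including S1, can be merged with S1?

6

Initial partition by acceptance: {S0,S1,S2,S3,S4,S6,S7} | {S5}.
Refine {S0,S1,S2,S3,S4,S6,S7} on symbol x: members go to different blocks, giving {S0,S1,S2,S3,S6,S7} and {S4}.
Stable partition: {S0,S1,S2,S3,S6,S7} | {S5} | {S4} — 3 equivalence classes.
State S1 belongs to the block {S0,S1,S2,S3,S6,S7}, which has 6 states.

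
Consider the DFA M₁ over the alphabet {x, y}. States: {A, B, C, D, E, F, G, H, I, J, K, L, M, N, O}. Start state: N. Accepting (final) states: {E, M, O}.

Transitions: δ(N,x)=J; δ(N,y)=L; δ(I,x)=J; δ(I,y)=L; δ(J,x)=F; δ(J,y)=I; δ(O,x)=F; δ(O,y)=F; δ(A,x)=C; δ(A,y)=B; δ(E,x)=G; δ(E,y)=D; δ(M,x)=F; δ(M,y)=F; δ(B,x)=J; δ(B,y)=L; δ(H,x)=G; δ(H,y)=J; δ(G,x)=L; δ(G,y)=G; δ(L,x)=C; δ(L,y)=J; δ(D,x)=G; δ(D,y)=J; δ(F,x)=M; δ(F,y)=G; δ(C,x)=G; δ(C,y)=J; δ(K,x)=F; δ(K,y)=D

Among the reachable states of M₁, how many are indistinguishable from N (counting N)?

2

States {A,B,D,E,H,K,O} cannot be reached from the start state, so discard them.
P0 = {M} | {C,F,G,I,J,L,N}.
Refine {C,F,G,I,J,L,N} on symbol x: members go to different blocks, giving {C,G,I,J,L,N} and {F}.
Split {C,G,I,J,L,N} by δ(·,x) → {C,G,I,L,N} and {J}.
Split {C,G,I,L,N} by δ(·,x) → {C,G,L} and {I,N}.
Split {C,G,L} by δ(·,y) → {C,L} and {G}.
On input x, block {C,L} splits into {C} and {L}.
No further refinement is possible. Final partition (7 blocks): {M} | {C} | {F} | {J} | {I,N} | {G} | {L}.
State N belongs to the block {I,N}, which has 2 states.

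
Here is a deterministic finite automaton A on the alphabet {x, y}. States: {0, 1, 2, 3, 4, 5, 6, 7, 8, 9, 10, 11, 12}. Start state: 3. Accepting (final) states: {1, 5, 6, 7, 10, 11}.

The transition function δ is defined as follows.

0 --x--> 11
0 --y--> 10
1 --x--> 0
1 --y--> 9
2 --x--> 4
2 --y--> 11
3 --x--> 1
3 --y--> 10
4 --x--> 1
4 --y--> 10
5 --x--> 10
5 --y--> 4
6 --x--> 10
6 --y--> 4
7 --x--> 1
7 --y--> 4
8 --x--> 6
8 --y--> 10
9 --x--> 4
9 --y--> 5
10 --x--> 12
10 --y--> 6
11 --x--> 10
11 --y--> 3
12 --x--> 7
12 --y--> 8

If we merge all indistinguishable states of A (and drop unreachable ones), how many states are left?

8

First remove the unreachable states {2}; 12 states remain.
Initial partition by acceptance: {1,5,6,7,10,11} | {0,3,4,8,9,12}.
Refine {1,5,6,7,10,11} on symbol x: members go to different blocks, giving {5,6,7,11} and {1,10}.
Refine {0,3,4,8,9,12} on symbol x: members go to different blocks, giving {0,8,12} and {3,4} and {9}.
Split {0,8,12} by δ(·,y) → {0,8} and {12}.
On input x, block {1,10} splits into {1} and {10}.
Refine {5,6,7,11} on symbol x: members go to different blocks, giving {5,6,11} and {7}.
Stable partition: {5,6,11} | {0,8} | {1} | {3,4} | {9} | {12} | {10} | {7} — 8 equivalence classes.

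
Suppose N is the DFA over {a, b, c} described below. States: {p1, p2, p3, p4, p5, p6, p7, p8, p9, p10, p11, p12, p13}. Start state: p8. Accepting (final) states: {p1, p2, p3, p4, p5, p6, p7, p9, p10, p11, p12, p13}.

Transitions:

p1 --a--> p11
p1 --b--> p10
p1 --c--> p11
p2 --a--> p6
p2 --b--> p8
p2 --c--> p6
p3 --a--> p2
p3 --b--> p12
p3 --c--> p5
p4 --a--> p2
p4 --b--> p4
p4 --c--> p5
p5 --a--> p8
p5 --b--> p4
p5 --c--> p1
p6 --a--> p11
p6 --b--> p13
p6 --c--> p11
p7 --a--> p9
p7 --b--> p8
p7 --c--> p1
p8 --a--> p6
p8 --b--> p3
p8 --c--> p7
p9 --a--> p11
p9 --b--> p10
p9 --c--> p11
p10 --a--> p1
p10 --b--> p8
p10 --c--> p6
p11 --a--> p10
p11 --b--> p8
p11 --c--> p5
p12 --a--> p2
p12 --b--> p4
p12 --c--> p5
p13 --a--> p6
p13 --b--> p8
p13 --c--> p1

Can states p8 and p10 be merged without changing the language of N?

No

P0 = {p1,p2,p3,p4,p5,p6,p7,p9,p10,p11,p12,p13} | {p8}.
Split {p1,p2,p3,p4,p5,p6,p7,p9,p10,p11,p12,p13} by δ(·,a) → {p1,p2,p3,p4,p6,p7,p9,p10,p11,p12,p13} and {p5}.
Split {p1,p2,p3,p4,p6,p7,p9,p10,p11,p12,p13} by δ(·,b) → {p1,p3,p4,p6,p9,p12} and {p2,p7,p10,p11,p13}.
Split {p1,p3,p4,p6,p9,p12} by δ(·,b) → {p1,p6,p9} and {p3,p4,p12}.
Refine {p2,p7,p10,p11,p13} on symbol a: members go to different blocks, giving {p2,p7,p10,p13} and {p11}.
Stable partition: {p1,p6,p9} | {p8} | {p5} | {p2,p7,p10,p13} | {p3,p4,p12} | {p11} — 6 equivalence classes.
p8 and p10 end up in different blocks, so they are distinguishable. For instance, the string 'ε' is accepted from only p10.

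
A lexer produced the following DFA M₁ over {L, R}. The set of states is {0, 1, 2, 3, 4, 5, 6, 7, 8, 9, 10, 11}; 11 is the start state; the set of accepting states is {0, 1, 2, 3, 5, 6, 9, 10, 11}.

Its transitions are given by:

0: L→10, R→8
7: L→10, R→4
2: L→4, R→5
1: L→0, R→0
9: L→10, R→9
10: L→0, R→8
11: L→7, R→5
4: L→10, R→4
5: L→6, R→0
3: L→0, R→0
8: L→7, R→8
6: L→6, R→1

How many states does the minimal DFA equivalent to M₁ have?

First remove the unreachable states {2,3,9}; 9 states remain.
P0 = {0,1,5,6,10,11} | {4,7,8}.
Refine {0,1,5,6,10,11} on symbol L: members go to different blocks, giving {0,1,5,6,10} and {11}.
On input R, block {0,1,5,6,10} splits into {1,5,6} and {0,10}.
On input L, block {1,5,6} splits into {5,6} and {1}.
Refine {5,6} on symbol R: members go to different blocks, giving {5} and {6}.
On input L, block {4,7,8} splits into {4,7} and {8}.
No further refinement is possible. Final partition (7 blocks): {5} | {4,7} | {11} | {0,10} | {1} | {6} | {8}.

7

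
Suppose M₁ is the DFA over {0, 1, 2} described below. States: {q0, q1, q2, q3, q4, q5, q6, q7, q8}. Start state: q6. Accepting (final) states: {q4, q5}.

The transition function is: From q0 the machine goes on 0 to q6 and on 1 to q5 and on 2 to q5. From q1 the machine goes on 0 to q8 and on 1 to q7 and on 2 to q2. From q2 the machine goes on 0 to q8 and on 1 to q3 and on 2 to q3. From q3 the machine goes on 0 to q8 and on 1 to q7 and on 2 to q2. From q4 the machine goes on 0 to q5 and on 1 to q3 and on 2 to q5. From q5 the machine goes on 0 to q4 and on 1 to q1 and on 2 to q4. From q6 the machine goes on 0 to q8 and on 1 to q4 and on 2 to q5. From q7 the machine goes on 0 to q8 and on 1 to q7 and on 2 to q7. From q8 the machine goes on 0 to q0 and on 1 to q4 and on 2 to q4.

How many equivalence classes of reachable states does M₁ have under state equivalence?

Every state is reachable, so we keep all 9.
Start with accepting vs non-accepting: {q4,q5} | {q0,q1,q2,q3,q6,q7,q8}.
Split {q0,q1,q2,q3,q6,q7,q8} by δ(·,1) → {q1,q2,q3,q7} and {q0,q6,q8}.
The partition is now stable with 3 blocks: {q4,q5} | {q1,q2,q3,q7} | {q0,q6,q8}.

3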